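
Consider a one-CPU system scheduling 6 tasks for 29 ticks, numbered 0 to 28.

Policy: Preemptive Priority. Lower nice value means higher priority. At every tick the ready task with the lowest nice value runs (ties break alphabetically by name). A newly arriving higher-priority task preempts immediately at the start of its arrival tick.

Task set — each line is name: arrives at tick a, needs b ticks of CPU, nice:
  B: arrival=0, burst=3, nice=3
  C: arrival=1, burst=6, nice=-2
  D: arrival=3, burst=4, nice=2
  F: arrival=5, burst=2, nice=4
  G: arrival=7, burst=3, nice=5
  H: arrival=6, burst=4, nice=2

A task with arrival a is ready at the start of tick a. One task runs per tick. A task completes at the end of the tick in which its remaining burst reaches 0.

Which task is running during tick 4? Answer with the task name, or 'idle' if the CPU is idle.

running at tick 4 = C

t=0: ready={B} → run B
t=1: ready={B,C} → run C
t=2: ready={B,C} → run C
t=3: ready={B,C,D} → run C
t=4: ready={B,C,D} → run C
t=5: ready={B,C,D,F} → run C
t=6: ready={B,C,D,F,H} → run C
t=7: ready={B,D,F,G,H} → run D
t=8: ready={B,D,F,G,H} → run D
t=9: ready={B,D,F,G,H} → run D
t=10: ready={B,D,F,G,H} → run D
t=11: ready={B,F,G,H} → run H
t=12: ready={B,F,G,H} → run H
t=13: ready={B,F,G,H} → run H
t=14: ready={B,F,G,H} → run H
t=15: ready={B,F,G} → run B
t=16: ready={B,F,G} → run B
t=17: ready={F,G} → run F
t=18: ready={F,G} → run F
t=19: ready={G} → run G
t=20: ready={G} → run G
t=21: ready={G} → run G
t=22: (idle)
t=23: (idle)
t=24: (idle)
t=25: (idle)
t=26: (idle)
t=27: (idle)
t=28: (idle)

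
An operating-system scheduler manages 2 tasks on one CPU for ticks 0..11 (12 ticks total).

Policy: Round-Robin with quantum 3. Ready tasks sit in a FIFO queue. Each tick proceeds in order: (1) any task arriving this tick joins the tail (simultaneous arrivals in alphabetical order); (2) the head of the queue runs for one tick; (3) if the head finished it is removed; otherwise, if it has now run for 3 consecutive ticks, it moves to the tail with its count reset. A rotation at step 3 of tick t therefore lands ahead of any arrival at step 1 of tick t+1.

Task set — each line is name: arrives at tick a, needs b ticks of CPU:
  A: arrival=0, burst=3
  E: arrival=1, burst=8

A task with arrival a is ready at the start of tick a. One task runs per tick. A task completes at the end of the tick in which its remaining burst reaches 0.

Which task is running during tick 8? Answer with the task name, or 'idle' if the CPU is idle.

t=0: queue=[A] q_used=0 → run A
t=1: queue=[A,E] q_used=1 → run A
t=2: queue=[A,E] q_used=2 → run A
t=3: queue=[E] q_used=0 → run E
t=4: queue=[E] q_used=1 → run E
t=5: queue=[E] q_used=2 → run E
t=6: queue=[E] q_used=0 → run E
t=7: queue=[E] q_used=1 → run E
t=8: queue=[E] q_used=2 → run E
t=9: queue=[E] q_used=0 → run E
t=10: queue=[E] q_used=1 → run E
t=11: (idle)

running at tick 8 = E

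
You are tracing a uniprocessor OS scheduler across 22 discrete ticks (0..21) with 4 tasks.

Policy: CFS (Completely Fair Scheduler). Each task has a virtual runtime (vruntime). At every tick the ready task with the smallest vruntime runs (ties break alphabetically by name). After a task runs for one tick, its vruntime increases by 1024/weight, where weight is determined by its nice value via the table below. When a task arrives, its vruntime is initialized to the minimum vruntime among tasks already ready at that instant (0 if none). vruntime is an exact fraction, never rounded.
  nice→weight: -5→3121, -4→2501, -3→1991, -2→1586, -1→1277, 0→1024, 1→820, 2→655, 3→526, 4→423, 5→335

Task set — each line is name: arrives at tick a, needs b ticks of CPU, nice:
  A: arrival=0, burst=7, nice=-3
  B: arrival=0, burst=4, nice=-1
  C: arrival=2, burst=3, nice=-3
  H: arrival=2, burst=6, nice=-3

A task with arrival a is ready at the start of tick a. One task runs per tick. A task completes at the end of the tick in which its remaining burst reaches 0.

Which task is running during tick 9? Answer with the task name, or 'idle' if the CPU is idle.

running at tick 9 = A

t=0: vr[A=0 B=0] → run A
t=1: vr[A=1024/1991 B=0] → run B
t=2: vr[A=1024/1991 B=1024/1277 C=1024/1991 H=1024/1991] → run A
t=3: vr[A=2048/1991 B=1024/1277 C=1024/1991 H=1024/1991] → run C
t=4: vr[A=2048/1991 B=1024/1277 C=2048/1991 H=1024/1991] → run H
t=5: vr[A=2048/1991 B=1024/1277 C=2048/1991 H=2048/1991] → run B
t=6: vr[A=2048/1991 B=2048/1277 C=2048/1991 H=2048/1991] → run A
t=7: vr[A=3072/1991 B=2048/1277 C=2048/1991 H=2048/1991] → run C
t=8: vr[A=3072/1991 B=2048/1277 C=3072/1991 H=2048/1991] → run H
t=9: vr[A=3072/1991 B=2048/1277 C=3072/1991 H=3072/1991] → run A
t=10: vr[A=4096/1991 B=2048/1277 C=3072/1991 H=3072/1991] → run C
t=11: vr[A=4096/1991 B=2048/1277 H=3072/1991] → run H
t=12: vr[A=4096/1991 B=2048/1277 H=4096/1991] → run B
t=13: vr[A=4096/1991 B=3072/1277 H=4096/1991] → run A
t=14: vr[A=5120/1991 B=3072/1277 H=4096/1991] → run H
t=15: vr[A=5120/1991 B=3072/1277 H=5120/1991] → run B
t=16: vr[A=5120/1991 H=5120/1991] → run A
t=17: vr[A=6144/1991 H=5120/1991] → run H
t=18: vr[A=6144/1991 H=6144/1991] → run A
t=19: vr[H=6144/1991] → run H
t=20: (idle)
t=21: (idle)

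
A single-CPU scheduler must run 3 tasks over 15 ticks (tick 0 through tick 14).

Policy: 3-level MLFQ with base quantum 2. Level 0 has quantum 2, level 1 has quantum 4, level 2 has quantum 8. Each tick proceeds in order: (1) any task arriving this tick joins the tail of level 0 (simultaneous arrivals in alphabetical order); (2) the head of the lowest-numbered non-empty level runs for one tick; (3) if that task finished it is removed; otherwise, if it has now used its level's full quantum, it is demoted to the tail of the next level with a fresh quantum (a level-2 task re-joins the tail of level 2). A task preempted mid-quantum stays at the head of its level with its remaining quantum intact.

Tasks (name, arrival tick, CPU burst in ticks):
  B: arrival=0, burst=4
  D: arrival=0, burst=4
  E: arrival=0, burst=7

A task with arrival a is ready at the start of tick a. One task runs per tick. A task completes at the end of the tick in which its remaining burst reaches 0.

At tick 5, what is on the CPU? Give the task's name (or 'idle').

running at tick 5 = E

t=0: L0/L1/L2 = BDE/-/- → run B
t=1: L0/L1/L2 = BDE/-/- → run B
t=2: L0/L1/L2 = DE/B/- → run D
t=3: L0/L1/L2 = DE/B/- → run D
t=4: L0/L1/L2 = E/BD/- → run E
t=5: L0/L1/L2 = E/BD/- → run E
t=6: L0/L1/L2 = -/BDE/- → run B
t=7: L0/L1/L2 = -/BDE/- → run B
t=8: L0/L1/L2 = -/DE/- → run D
t=9: L0/L1/L2 = -/DE/- → run D
t=10: L0/L1/L2 = -/E/- → run E
t=11: L0/L1/L2 = -/E/- → run E
t=12: L0/L1/L2 = -/E/- → run E
t=13: L0/L1/L2 = -/E/- → run E
t=14: L0/L1/L2 = -/-/E → run E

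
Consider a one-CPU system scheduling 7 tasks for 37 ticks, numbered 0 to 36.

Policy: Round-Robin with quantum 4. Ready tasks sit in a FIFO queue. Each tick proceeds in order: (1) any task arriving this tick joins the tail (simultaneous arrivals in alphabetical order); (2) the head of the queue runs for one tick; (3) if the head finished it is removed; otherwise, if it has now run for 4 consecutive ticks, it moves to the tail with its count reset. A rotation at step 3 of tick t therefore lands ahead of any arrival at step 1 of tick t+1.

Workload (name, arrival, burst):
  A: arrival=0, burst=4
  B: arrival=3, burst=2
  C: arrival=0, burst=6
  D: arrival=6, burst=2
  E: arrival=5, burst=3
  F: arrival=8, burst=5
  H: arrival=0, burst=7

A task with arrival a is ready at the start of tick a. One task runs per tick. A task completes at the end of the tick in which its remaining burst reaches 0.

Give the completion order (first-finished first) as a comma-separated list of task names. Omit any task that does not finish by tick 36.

completion order = A, B, E, D, C, H, F

t=0: queue=[A,C,H] q_used=0 → run A
t=1: queue=[A,C,H] q_used=1 → run A
t=2: queue=[A,C,H] q_used=2 → run A
t=3: queue=[A,C,H,B] q_used=3 → run A
t=4: queue=[C,H,B] q_used=0 → run C
t=5: queue=[C,H,B,E] q_used=1 → run C
t=6: queue=[C,H,B,E,D] q_used=2 → run C
t=7: queue=[C,H,B,E,D] q_used=3 → run C
t=8: queue=[H,B,E,D,C,F] q_used=0 → run H
t=9: queue=[H,B,E,D,C,F] q_used=1 → run H
t=10: queue=[H,B,E,D,C,F] q_used=2 → run H
t=11: queue=[H,B,E,D,C,F] q_used=3 → run H
t=12: queue=[B,E,D,C,F,H] q_used=0 → run B
t=13: queue=[B,E,D,C,F,H] q_used=1 → run B
t=14: queue=[E,D,C,F,H] q_used=0 → run E
t=15: queue=[E,D,C,F,H] q_used=1 → run E
t=16: queue=[E,D,C,F,H] q_used=2 → run E
t=17: queue=[D,C,F,H] q_used=0 → run D
t=18: queue=[D,C,F,H] q_used=1 → run D
t=19: queue=[C,F,H] q_used=0 → run C
t=20: queue=[C,F,H] q_used=1 → run C
t=21: queue=[F,H] q_used=0 → run F
t=22: queue=[F,H] q_used=1 → run F
t=23: queue=[F,H] q_used=2 → run F
t=24: queue=[F,H] q_used=3 → run F
t=25: queue=[H,F] q_used=0 → run H
t=26: queue=[H,F] q_used=1 → run H
t=27: queue=[H,F] q_used=2 → run H
t=28: queue=[F] q_used=0 → run F
t=29: (idle)
t=30: (idle)
t=31: (idle)
t=32: (idle)
t=33: (idle)
t=34: (idle)
t=35: (idle)
t=36: (idle)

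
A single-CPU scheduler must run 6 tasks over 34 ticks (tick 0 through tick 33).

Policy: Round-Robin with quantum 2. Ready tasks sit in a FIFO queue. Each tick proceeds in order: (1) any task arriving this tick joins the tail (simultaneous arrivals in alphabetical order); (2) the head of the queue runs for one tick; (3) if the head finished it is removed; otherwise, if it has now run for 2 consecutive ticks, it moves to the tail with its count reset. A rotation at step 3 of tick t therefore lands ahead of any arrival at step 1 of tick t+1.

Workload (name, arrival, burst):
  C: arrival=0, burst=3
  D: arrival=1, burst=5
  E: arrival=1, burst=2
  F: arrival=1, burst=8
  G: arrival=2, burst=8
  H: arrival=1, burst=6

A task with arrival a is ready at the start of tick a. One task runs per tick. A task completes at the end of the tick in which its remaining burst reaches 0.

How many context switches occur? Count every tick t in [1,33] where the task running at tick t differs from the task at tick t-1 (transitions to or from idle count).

t=0: queue=[C] q_used=0 → run C
t=1: queue=[C,D,E,F,H] q_used=1 → run C
t=2: queue=[D,E,F,H,C,G] q_used=0 → run D
t=3: queue=[D,E,F,H,C,G] q_used=1 → run D
t=4: queue=[E,F,H,C,G,D] q_used=0 → run E
t=5: queue=[E,F,H,C,G,D] q_used=1 → run E
t=6: queue=[F,H,C,G,D] q_used=0 → run F
t=7: queue=[F,H,C,G,D] q_used=1 → run F
t=8: queue=[H,C,G,D,F] q_used=0 → run H
t=9: queue=[H,C,G,D,F] q_used=1 → run H
t=10: queue=[C,G,D,F,H] q_used=0 → run C
t=11: queue=[G,D,F,H] q_used=0 → run G
t=12: queue=[G,D,F,H] q_used=1 → run G
t=13: queue=[D,F,H,G] q_used=0 → run D
t=14: queue=[D,F,H,G] q_used=1 → run D
t=15: queue=[F,H,G,D] q_used=0 → run F
t=16: queue=[F,H,G,D] q_used=1 → run F
t=17: queue=[H,G,D,F] q_used=0 → run H
t=18: queue=[H,G,D,F] q_used=1 → run H
t=19: queue=[G,D,F,H] q_used=0 → run G
t=20: queue=[G,D,F,H] q_used=1 → run G
t=21: queue=[D,F,H,G] q_used=0 → run D
t=22: queue=[F,H,G] q_used=0 → run F
t=23: queue=[F,H,G] q_used=1 → run F
t=24: queue=[H,G,F] q_used=0 → run H
t=25: queue=[H,G,F] q_used=1 → run H
t=26: queue=[G,F] q_used=0 → run G
t=27: queue=[G,F] q_used=1 → run G
t=28: queue=[F,G] q_used=0 → run F
t=29: queue=[F,G] q_used=1 → run F
t=30: queue=[G] q_used=0 → run G
t=31: queue=[G] q_used=1 → run G
t=32: (idle)
t=33: (idle)

context switches = 17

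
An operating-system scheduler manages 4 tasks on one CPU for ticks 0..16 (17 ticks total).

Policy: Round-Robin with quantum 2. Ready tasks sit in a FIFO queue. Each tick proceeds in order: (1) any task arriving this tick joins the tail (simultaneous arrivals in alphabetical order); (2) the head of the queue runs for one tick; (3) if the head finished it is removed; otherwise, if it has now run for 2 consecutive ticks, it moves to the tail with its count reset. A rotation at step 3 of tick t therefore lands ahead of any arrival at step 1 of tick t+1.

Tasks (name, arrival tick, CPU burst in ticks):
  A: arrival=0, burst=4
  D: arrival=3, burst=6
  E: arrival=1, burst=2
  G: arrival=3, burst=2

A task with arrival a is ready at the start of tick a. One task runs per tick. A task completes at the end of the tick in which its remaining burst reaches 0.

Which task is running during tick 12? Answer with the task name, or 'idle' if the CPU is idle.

running at tick 12 = D

t=0: queue=[A] q_used=0 → run A
t=1: queue=[A,E] q_used=1 → run A
t=2: queue=[E,A] q_used=0 → run E
t=3: queue=[E,A,D,G] q_used=1 → run E
t=4: queue=[A,D,G] q_used=0 → run A
t=5: queue=[A,D,G] q_used=1 → run A
t=6: queue=[D,G] q_used=0 → run D
t=7: queue=[D,G] q_used=1 → run D
t=8: queue=[G,D] q_used=0 → run G
t=9: queue=[G,D] q_used=1 → run G
t=10: queue=[D] q_used=0 → run D
t=11: queue=[D] q_used=1 → run D
t=12: queue=[D] q_used=0 → run D
t=13: queue=[D] q_used=1 → run D
t=14: (idle)
t=15: (idle)
t=16: (idle)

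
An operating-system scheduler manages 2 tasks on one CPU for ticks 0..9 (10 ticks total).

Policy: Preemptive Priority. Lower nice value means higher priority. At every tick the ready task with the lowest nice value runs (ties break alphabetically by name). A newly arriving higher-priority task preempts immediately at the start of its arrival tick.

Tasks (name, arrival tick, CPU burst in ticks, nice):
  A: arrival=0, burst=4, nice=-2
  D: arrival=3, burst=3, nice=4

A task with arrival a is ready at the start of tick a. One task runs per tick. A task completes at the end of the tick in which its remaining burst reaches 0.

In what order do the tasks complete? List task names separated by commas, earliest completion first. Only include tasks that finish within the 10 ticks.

completion order = A, D

t=0: ready={A} → run A
t=1: ready={A} → run A
t=2: ready={A} → run A
t=3: ready={A,D} → run A
t=4: ready={D} → run D
t=5: ready={D} → run D
t=6: ready={D} → run D
t=7: (idle)
t=8: (idle)
t=9: (idle)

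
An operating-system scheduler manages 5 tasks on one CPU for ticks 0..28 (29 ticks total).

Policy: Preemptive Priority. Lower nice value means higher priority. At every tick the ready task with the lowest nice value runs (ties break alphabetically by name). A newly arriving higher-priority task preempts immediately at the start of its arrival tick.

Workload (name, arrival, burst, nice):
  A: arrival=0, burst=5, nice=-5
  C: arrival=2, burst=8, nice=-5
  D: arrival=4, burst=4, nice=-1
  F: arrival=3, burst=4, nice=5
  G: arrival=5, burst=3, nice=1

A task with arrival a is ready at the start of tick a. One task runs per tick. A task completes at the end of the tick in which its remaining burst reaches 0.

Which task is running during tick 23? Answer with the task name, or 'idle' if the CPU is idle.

running at tick 23 = F

t=0: ready={A} → run A
t=1: ready={A} → run A
t=2: ready={A,C} → run A
t=3: ready={A,C,F} → run A
t=4: ready={A,C,D,F} → run A
t=5: ready={C,D,F,G} → run C
t=6: ready={C,D,F,G} → run C
t=7: ready={C,D,F,G} → run C
t=8: ready={C,D,F,G} → run C
t=9: ready={C,D,F,G} → run C
t=10: ready={C,D,F,G} → run C
t=11: ready={C,D,F,G} → run C
t=12: ready={C,D,F,G} → run C
t=13: ready={D,F,G} → run D
t=14: ready={D,F,G} → run D
t=15: ready={D,F,G} → run D
t=16: ready={D,F,G} → run D
t=17: ready={F,G} → run G
t=18: ready={F,G} → run G
t=19: ready={F,G} → run G
t=20: ready={F} → run F
t=21: ready={F} → run F
t=22: ready={F} → run F
t=23: ready={F} → run F
t=24: (idle)
t=25: (idle)
t=26: (idle)
t=27: (idle)
t=28: (idle)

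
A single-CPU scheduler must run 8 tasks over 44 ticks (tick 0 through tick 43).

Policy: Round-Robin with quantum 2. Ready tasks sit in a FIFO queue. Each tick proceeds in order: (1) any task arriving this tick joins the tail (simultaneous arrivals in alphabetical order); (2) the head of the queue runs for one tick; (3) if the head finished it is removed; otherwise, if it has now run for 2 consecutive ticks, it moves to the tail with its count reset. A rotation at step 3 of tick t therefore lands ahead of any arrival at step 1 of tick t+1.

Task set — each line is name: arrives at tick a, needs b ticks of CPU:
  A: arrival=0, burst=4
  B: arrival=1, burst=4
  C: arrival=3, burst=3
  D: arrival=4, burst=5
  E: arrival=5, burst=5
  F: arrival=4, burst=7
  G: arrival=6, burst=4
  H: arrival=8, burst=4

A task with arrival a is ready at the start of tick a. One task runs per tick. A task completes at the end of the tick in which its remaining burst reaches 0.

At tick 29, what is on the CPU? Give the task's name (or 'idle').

t=0: queue=[A] q_used=0 → run A
t=1: queue=[A,B] q_used=1 → run A
t=2: queue=[B,A] q_used=0 → run B
t=3: queue=[B,A,C] q_used=1 → run B
t=4: queue=[A,C,B,D,F] q_used=0 → run A
t=5: queue=[A,C,B,D,F,E] q_used=1 → run A
t=6: queue=[C,B,D,F,E,G] q_used=0 → run C
t=7: queue=[C,B,D,F,E,G] q_used=1 → run C
t=8: queue=[B,D,F,E,G,C,H] q_used=0 → run B
t=9: queue=[B,D,F,E,G,C,H] q_used=1 → run B
t=10: queue=[D,F,E,G,C,H] q_used=0 → run D
t=11: queue=[D,F,E,G,C,H] q_used=1 → run D
t=12: queue=[F,E,G,C,H,D] q_used=0 → run F
t=13: queue=[F,E,G,C,H,D] q_used=1 → run F
t=14: queue=[E,G,C,H,D,F] q_used=0 → run E
t=15: queue=[E,G,C,H,D,F] q_used=1 → run E
t=16: queue=[G,C,H,D,F,E] q_used=0 → run G
t=17: queue=[G,C,H,D,F,E] q_used=1 → run G
t=18: queue=[C,H,D,F,E,G] q_used=0 → run C
t=19: queue=[H,D,F,E,G] q_used=0 → run H
t=20: queue=[H,D,F,E,G] q_used=1 → run H
t=21: queue=[D,F,E,G,H] q_used=0 → run D
t=22: queue=[D,F,E,G,H] q_used=1 → run D
t=23: queue=[F,E,G,H,D] q_used=0 → run F
t=24: queue=[F,E,G,H,D] q_used=1 → run F
t=25: queue=[E,G,H,D,F] q_used=0 → run E
t=26: queue=[E,G,H,D,F] q_used=1 → run E
t=27: queue=[G,H,D,F,E] q_used=0 → run G
t=28: queue=[G,H,D,F,E] q_used=1 → run G
t=29: queue=[H,D,F,E] q_used=0 → run H
t=30: queue=[H,D,F,E] q_used=1 → run H
t=31: queue=[D,F,E] q_used=0 → run D
t=32: queue=[F,E] q_used=0 → run F
t=33: queue=[F,E] q_used=1 → run F
t=34: queue=[E,F] q_used=0 → run E
t=35: queue=[F] q_used=0 → run F
t=36: (idle)
t=37: (idle)
t=38: (idle)
t=39: (idle)
t=40: (idle)
t=41: (idle)
t=42: (idle)
t=43: (idle)

running at tick 29 = H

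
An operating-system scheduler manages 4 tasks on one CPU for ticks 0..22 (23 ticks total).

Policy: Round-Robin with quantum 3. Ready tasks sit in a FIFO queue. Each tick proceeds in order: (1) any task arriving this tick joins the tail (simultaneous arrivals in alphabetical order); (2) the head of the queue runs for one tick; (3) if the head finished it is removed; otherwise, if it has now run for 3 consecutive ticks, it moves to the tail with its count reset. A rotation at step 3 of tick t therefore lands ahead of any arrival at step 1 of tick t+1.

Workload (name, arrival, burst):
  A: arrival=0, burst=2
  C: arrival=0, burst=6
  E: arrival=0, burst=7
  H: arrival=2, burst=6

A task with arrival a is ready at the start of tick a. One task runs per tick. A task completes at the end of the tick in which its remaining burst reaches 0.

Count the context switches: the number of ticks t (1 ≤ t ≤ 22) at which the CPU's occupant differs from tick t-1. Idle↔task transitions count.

t=0: queue=[A,C,E] q_used=0 → run A
t=1: queue=[A,C,E] q_used=1 → run A
t=2: queue=[C,E,H] q_used=0 → run C
t=3: queue=[C,E,H] q_used=1 → run C
t=4: queue=[C,E,H] q_used=2 → run C
t=5: queue=[E,H,C] q_used=0 → run E
t=6: queue=[E,H,C] q_used=1 → run E
t=7: queue=[E,H,C] q_used=2 → run E
t=8: queue=[H,C,E] q_used=0 → run H
t=9: queue=[H,C,E] q_used=1 → run H
t=10: queue=[H,C,E] q_used=2 → run H
t=11: queue=[C,E,H] q_used=0 → run C
t=12: queue=[C,E,H] q_used=1 → run C
t=13: queue=[C,E,H] q_used=2 → run C
t=14: queue=[E,H] q_used=0 → run E
t=15: queue=[E,H] q_used=1 → run E
t=16: queue=[E,H] q_used=2 → run E
t=17: queue=[H,E] q_used=0 → run H
t=18: queue=[H,E] q_used=1 → run H
t=19: queue=[H,E] q_used=2 → run H
t=20: queue=[E] q_used=0 → run E
t=21: (idle)
t=22: (idle)

context switches = 8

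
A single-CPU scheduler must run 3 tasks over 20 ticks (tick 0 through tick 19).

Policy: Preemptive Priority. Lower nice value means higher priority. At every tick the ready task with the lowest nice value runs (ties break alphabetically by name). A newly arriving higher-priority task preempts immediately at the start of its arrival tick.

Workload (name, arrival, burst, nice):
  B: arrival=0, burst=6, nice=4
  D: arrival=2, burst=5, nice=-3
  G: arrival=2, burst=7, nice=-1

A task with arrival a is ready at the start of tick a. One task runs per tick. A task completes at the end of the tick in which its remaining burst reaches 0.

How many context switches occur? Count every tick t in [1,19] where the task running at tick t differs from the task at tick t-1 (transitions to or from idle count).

context switches = 4

t=0: ready={B} → run B
t=1: ready={B} → run B
t=2: ready={B,D,G} → run D
t=3: ready={B,D,G} → run D
t=4: ready={B,D,G} → run D
t=5: ready={B,D,G} → run D
t=6: ready={B,D,G} → run D
t=7: ready={B,G} → run G
t=8: ready={B,G} → run G
t=9: ready={B,G} → run G
t=10: ready={B,G} → run G
t=11: ready={B,G} → run G
t=12: ready={B,G} → run G
t=13: ready={B,G} → run G
t=14: ready={B} → run B
t=15: ready={B} → run B
t=16: ready={B} → run B
t=17: ready={B} → run B
t=18: (idle)
t=19: (idle)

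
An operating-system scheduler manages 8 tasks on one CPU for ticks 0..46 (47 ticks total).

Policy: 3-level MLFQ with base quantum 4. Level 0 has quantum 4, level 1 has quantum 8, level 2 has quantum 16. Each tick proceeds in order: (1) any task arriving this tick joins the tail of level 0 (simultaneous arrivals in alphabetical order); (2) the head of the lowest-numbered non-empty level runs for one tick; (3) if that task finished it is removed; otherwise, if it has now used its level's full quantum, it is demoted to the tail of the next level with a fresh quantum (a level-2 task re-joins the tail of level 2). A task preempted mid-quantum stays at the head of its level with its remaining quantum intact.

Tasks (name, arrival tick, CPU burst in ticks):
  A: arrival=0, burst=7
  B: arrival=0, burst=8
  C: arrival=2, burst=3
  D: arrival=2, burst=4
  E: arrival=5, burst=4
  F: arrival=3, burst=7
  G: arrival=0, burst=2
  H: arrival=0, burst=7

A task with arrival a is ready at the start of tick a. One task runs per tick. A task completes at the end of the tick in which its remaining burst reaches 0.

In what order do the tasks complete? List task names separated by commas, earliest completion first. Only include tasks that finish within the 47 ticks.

t=0: L0/L1/L2 = ABGH/-/- → run A
t=1: L0/L1/L2 = ABGH/-/- → run A
t=2: L0/L1/L2 = ABGHCD/-/- → run A
t=3: L0/L1/L2 = ABGHCDF/-/- → run A
t=4: L0/L1/L2 = BGHCDF/A/- → run B
t=5: L0/L1/L2 = BGHCDFE/A/- → run B
t=6: L0/L1/L2 = BGHCDFE/A/- → run B
t=7: L0/L1/L2 = BGHCDFE/A/- → run B
t=8: L0/L1/L2 = GHCDFE/AB/- → run G
t=9: L0/L1/L2 = GHCDFE/AB/- → run G
t=10: L0/L1/L2 = HCDFE/AB/- → run H
t=11: L0/L1/L2 = HCDFE/AB/- → run H
t=12: L0/L1/L2 = HCDFE/AB/- → run H
t=13: L0/L1/L2 = HCDFE/AB/- → run H
t=14: L0/L1/L2 = CDFE/ABH/- → run C
t=15: L0/L1/L2 = CDFE/ABH/- → run C
t=16: L0/L1/L2 = CDFE/ABH/- → run C
t=17: L0/L1/L2 = DFE/ABH/- → run D
t=18: L0/L1/L2 = DFE/ABH/- → run D
t=19: L0/L1/L2 = DFE/ABH/- → run D
t=20: L0/L1/L2 = DFE/ABH/- → run D
t=21: L0/L1/L2 = FE/ABH/- → run F
t=22: L0/L1/L2 = FE/ABH/- → run F
t=23: L0/L1/L2 = FE/ABH/- → run F
t=24: L0/L1/L2 = FE/ABH/- → run F
t=25: L0/L1/L2 = E/ABHF/- → run E
t=26: L0/L1/L2 = E/ABHF/- → run E
t=27: L0/L1/L2 = E/ABHF/- → run E
t=28: L0/L1/L2 = E/ABHF/- → run E
t=29: L0/L1/L2 = -/ABHF/- → run A
t=30: L0/L1/L2 = -/ABHF/- → run A
t=31: L0/L1/L2 = -/ABHF/- → run A
t=32: L0/L1/L2 = -/BHF/- → run B
t=33: L0/L1/L2 = -/BHF/- → run B
t=34: L0/L1/L2 = -/BHF/- → run B
t=35: L0/L1/L2 = -/BHF/- → run B
t=36: L0/L1/L2 = -/HF/- → run H
t=37: L0/L1/L2 = -/HF/- → run H
t=38: L0/L1/L2 = -/HF/- → run H
t=39: L0/L1/L2 = -/F/- → run F
t=40: L0/L1/L2 = -/F/- → run F
t=41: L0/L1/L2 = -/F/- → run F
t=42: (idle)
t=43: (idle)
t=44: (idle)
t=45: (idle)
t=46: (idle)

completion order = G, C, D, E, A, B, H, F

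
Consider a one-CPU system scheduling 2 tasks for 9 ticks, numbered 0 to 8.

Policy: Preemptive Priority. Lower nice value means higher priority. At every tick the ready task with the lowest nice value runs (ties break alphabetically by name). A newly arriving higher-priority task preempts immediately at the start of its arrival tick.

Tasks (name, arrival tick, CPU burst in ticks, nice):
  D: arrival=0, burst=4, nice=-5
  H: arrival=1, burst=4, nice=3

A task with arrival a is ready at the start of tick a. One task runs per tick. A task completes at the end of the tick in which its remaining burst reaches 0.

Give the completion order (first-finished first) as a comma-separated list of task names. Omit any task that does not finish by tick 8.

completion order = D, H

t=0: ready={D} → run D
t=1: ready={D,H} → run D
t=2: ready={D,H} → run D
t=3: ready={D,H} → run D
t=4: ready={H} → run H
t=5: ready={H} → run H
t=6: ready={H} → run H
t=7: ready={H} → run H
t=8: (idle)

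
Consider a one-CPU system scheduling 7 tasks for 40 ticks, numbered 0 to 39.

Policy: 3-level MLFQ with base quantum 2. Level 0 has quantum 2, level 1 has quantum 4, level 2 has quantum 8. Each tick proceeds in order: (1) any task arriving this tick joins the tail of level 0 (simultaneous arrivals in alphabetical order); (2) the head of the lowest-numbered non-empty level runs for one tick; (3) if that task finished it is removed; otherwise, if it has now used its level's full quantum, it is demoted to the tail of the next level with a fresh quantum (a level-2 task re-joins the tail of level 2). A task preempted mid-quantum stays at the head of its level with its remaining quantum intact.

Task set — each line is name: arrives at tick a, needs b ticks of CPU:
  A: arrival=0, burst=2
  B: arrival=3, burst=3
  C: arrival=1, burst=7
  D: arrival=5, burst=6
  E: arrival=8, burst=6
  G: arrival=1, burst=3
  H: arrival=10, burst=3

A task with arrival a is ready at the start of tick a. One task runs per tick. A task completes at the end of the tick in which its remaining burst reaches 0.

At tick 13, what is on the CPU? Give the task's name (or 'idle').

t=0: L0/L1/L2 = A/-/- → run A
t=1: L0/L1/L2 = ACG/-/- → run A
t=2: L0/L1/L2 = CG/-/- → run C
t=3: L0/L1/L2 = CGB/-/- → run C
t=4: L0/L1/L2 = GB/C/- → run G
t=5: L0/L1/L2 = GBD/C/- → run G
t=6: L0/L1/L2 = BD/CG/- → run B
t=7: L0/L1/L2 = BD/CG/- → run B
t=8: L0/L1/L2 = DE/CGB/- → run D
t=9: L0/L1/L2 = DE/CGB/- → run D
t=10: L0/L1/L2 = EH/CGBD/- → run E
t=11: L0/L1/L2 = EH/CGBD/- → run E
t=12: L0/L1/L2 = H/CGBDE/- → run H
t=13: L0/L1/L2 = H/CGBDE/- → run H
t=14: L0/L1/L2 = -/CGBDEH/- → run C
t=15: L0/L1/L2 = -/CGBDEH/- → run C
t=16: L0/L1/L2 = -/CGBDEH/- → run C
t=17: L0/L1/L2 = -/CGBDEH/- → run C
t=18: L0/L1/L2 = -/GBDEH/C → run G
t=19: L0/L1/L2 = -/BDEH/C → run B
t=20: L0/L1/L2 = -/DEH/C → run D
t=21: L0/L1/L2 = -/DEH/C → run D
t=22: L0/L1/L2 = -/DEH/C → run D
t=23: L0/L1/L2 = -/DEH/C → run D
t=24: L0/L1/L2 = -/EH/C → run E
t=25: L0/L1/L2 = -/EH/C → run E
t=26: L0/L1/L2 = -/EH/C → run E
t=27: L0/L1/L2 = -/EH/C → run E
t=28: L0/L1/L2 = -/H/C → run H
t=29: L0/L1/L2 = -/-/C → run C
t=30: (idle)
t=31: (idle)
t=32: (idle)
t=33: (idle)
t=34: (idle)
t=35: (idle)
t=36: (idle)
t=37: (idle)
t=38: (idle)
t=39: (idle)

running at tick 13 = H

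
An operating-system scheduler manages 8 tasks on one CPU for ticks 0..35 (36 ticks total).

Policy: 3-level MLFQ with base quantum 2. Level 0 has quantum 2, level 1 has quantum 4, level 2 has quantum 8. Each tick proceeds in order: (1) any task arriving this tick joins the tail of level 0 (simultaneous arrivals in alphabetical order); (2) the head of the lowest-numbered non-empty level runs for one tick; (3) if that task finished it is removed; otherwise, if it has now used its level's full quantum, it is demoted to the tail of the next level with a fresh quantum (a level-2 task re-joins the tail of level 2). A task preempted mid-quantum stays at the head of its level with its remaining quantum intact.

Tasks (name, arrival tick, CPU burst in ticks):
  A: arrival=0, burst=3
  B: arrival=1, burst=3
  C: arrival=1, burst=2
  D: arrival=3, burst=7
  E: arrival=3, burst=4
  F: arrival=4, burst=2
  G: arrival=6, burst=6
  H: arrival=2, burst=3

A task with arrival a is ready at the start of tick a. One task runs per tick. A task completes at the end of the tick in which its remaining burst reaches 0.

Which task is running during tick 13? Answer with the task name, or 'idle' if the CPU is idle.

t=0: L0/L1/L2 = A/-/- → run A
t=1: L0/L1/L2 = ABC/-/- → run A
t=2: L0/L1/L2 = BCH/A/- → run B
t=3: L0/L1/L2 = BCHDE/A/- → run B
t=4: L0/L1/L2 = CHDEF/AB/- → run C
t=5: L0/L1/L2 = CHDEF/AB/- → run C
t=6: L0/L1/L2 = HDEFG/AB/- → run H
t=7: L0/L1/L2 = HDEFG/AB/- → run H
t=8: L0/L1/L2 = DEFG/ABH/- → run D
t=9: L0/L1/L2 = DEFG/ABH/- → run D
t=10: L0/L1/L2 = EFG/ABHD/- → run E
t=11: L0/L1/L2 = EFG/ABHD/- → run E
t=12: L0/L1/L2 = FG/ABHDE/- → run F
t=13: L0/L1/L2 = FG/ABHDE/- → run F
t=14: L0/L1/L2 = G/ABHDE/- → run G
t=15: L0/L1/L2 = G/ABHDE/- → run G
t=16: L0/L1/L2 = -/ABHDEG/- → run A
t=17: L0/L1/L2 = -/BHDEG/- → run B
t=18: L0/L1/L2 = -/HDEG/- → run H
t=19: L0/L1/L2 = -/DEG/- → run D
t=20: L0/L1/L2 = -/DEG/- → run D
t=21: L0/L1/L2 = -/DEG/- → run D
t=22: L0/L1/L2 = -/DEG/- → run D
t=23: L0/L1/L2 = -/EG/D → run E
t=24: L0/L1/L2 = -/EG/D → run E
t=25: L0/L1/L2 = -/G/D → run G
t=26: L0/L1/L2 = -/G/D → run G
t=27: L0/L1/L2 = -/G/D → run G
t=28: L0/L1/L2 = -/G/D → run G
t=29: L0/L1/L2 = -/-/D → run D
t=30: (idle)
t=31: (idle)
t=32: (idle)
t=33: (idle)
t=34: (idle)
t=35: (idle)

running at tick 13 = F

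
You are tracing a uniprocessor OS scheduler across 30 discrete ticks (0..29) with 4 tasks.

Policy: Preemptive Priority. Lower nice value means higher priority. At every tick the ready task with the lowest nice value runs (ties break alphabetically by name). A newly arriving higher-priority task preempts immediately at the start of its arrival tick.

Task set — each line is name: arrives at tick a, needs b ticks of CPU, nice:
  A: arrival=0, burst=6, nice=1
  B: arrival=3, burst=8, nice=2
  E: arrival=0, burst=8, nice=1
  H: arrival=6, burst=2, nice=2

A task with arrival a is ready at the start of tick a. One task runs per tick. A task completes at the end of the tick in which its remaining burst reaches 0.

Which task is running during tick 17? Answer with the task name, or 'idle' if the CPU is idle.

t=0: ready={A,E} → run A
t=1: ready={A,E} → run A
t=2: ready={A,E} → run A
t=3: ready={A,B,E} → run A
t=4: ready={A,B,E} → run A
t=5: ready={A,B,E} → run A
t=6: ready={B,E,H} → run E
t=7: ready={B,E,H} → run E
t=8: ready={B,E,H} → run E
t=9: ready={B,E,H} → run E
t=10: ready={B,E,H} → run E
t=11: ready={B,E,H} → run E
t=12: ready={B,E,H} → run E
t=13: ready={B,E,H} → run E
t=14: ready={B,H} → run B
t=15: ready={B,H} → run B
t=16: ready={B,H} → run B
t=17: ready={B,H} → run B
t=18: ready={B,H} → run B
t=19: ready={B,H} → run B
t=20: ready={B,H} → run B
t=21: ready={B,H} → run B
t=22: ready={H} → run H
t=23: ready={H} → run H
t=24: (idle)
t=25: (idle)
t=26: (idle)
t=27: (idle)
t=28: (idle)
t=29: (idle)

running at tick 17 = B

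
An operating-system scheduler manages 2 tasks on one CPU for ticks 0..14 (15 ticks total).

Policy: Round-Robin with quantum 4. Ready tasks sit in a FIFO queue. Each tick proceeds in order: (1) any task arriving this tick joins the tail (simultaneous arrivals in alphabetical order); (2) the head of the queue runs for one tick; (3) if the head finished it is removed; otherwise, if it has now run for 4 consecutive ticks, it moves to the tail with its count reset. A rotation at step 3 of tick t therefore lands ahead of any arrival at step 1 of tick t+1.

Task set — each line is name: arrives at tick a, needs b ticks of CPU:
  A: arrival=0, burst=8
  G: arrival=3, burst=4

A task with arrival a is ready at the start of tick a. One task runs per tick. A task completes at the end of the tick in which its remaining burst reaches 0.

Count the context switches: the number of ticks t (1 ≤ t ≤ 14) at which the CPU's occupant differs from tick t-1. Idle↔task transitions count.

context switches = 3

t=0: queue=[A] q_used=0 → run A
t=1: queue=[A] q_used=1 → run A
t=2: queue=[A] q_used=2 → run A
t=3: queue=[A,G] q_used=3 → run A
t=4: queue=[G,A] q_used=0 → run G
t=5: queue=[G,A] q_used=1 → run G
t=6: queue=[G,A] q_used=2 → run G
t=7: queue=[G,A] q_used=3 → run G
t=8: queue=[A] q_used=0 → run A
t=9: queue=[A] q_used=1 → run A
t=10: queue=[A] q_used=2 → run A
t=11: queue=[A] q_used=3 → run A
t=12: (idle)
t=13: (idle)
t=14: (idle)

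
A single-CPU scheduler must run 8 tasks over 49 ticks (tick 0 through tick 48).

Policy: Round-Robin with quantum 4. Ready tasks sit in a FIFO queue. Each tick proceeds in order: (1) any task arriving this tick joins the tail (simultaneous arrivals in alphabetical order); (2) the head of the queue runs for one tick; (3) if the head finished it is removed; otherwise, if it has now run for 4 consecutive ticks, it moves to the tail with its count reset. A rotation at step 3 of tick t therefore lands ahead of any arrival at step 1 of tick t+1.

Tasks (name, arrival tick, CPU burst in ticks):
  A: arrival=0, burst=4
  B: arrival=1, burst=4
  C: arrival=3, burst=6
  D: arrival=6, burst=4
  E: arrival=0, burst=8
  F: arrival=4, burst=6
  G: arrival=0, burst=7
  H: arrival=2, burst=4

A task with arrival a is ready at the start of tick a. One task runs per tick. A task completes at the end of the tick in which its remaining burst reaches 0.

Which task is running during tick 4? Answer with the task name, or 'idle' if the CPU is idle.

running at tick 4 = E

t=0: queue=[A,E,G] q_used=0 → run A
t=1: queue=[A,E,G,B] q_used=1 → run A
t=2: queue=[A,E,G,B,H] q_used=2 → run A
t=3: queue=[A,E,G,B,H,C] q_used=3 → run A
t=4: queue=[E,G,B,H,C,F] q_used=0 → run E
t=5: queue=[E,G,B,H,C,F] q_used=1 → run E
t=6: queue=[E,G,B,H,C,F,D] q_used=2 → run E
t=7: queue=[E,G,B,H,C,F,D] q_used=3 → run E
t=8: queue=[G,B,H,C,F,D,E] q_used=0 → run G
t=9: queue=[G,B,H,C,F,D,E] q_used=1 → run G
t=10: queue=[G,B,H,C,F,D,E] q_used=2 → run G
t=11: queue=[G,B,H,C,F,D,E] q_used=3 → run G
t=12: queue=[B,H,C,F,D,E,G] q_used=0 → run B
t=13: queue=[B,H,C,F,D,E,G] q_used=1 → run B
t=14: queue=[B,H,C,F,D,E,G] q_used=2 → run B
t=15: queue=[B,H,C,F,D,E,G] q_used=3 → run B
t=16: queue=[H,C,F,D,E,G] q_used=0 → run H
t=17: queue=[H,C,F,D,E,G] q_used=1 → run H
t=18: queue=[H,C,F,D,E,G] q_used=2 → run H
t=19: queue=[H,C,F,D,E,G] q_used=3 → run H
t=20: queue=[C,F,D,E,G] q_used=0 → run C
t=21: queue=[C,F,D,E,G] q_used=1 → run C
t=22: queue=[C,F,D,E,G] q_used=2 → run C
t=23: queue=[C,F,D,E,G] q_used=3 → run C
t=24: queue=[F,D,E,G,C] q_used=0 → run F
t=25: queue=[F,D,E,G,C] q_used=1 → run F
t=26: queue=[F,D,E,G,C] q_used=2 → run F
t=27: queue=[F,D,E,G,C] q_used=3 → run F
t=28: queue=[D,E,G,C,F] q_used=0 → run D
t=29: queue=[D,E,G,C,F] q_used=1 → run D
t=30: queue=[D,E,G,C,F] q_used=2 → run D
t=31: queue=[D,E,G,C,F] q_used=3 → run D
t=32: queue=[E,G,C,F] q_used=0 → run E
t=33: queue=[E,G,C,F] q_used=1 → run E
t=34: queue=[E,G,C,F] q_used=2 → run E
t=35: queue=[E,G,C,F] q_used=3 → run E
t=36: queue=[G,C,F] q_used=0 → run G
t=37: queue=[G,C,F] q_used=1 → run G
t=38: queue=[G,C,F] q_used=2 → run G
t=39: queue=[C,F] q_used=0 → run C
t=40: queue=[C,F] q_used=1 → run C
t=41: queue=[F] q_used=0 → run F
t=42: queue=[F] q_used=1 → run F
t=43: (idle)
t=44: (idle)
t=45: (idle)
t=46: (idle)
t=47: (idle)
t=48: (idle)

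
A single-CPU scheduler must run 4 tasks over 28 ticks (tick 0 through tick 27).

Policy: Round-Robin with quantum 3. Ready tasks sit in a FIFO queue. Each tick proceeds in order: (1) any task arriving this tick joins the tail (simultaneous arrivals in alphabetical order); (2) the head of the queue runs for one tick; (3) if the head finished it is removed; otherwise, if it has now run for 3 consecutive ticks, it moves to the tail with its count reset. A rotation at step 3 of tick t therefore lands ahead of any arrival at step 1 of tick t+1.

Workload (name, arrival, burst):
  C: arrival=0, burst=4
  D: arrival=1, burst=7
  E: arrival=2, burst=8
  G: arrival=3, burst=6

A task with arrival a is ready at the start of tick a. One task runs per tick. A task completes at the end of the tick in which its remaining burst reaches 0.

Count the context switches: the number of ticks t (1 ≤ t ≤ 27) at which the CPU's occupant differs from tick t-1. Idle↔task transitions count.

context switches = 10

t=0: queue=[C] q_used=0 → run C
t=1: queue=[C,D] q_used=1 → run C
t=2: queue=[C,D,E] q_used=2 → run C
t=3: queue=[D,E,C,G] q_used=0 → run D
t=4: queue=[D,E,C,G] q_used=1 → run D
t=5: queue=[D,E,C,G] q_used=2 → run D
t=6: queue=[E,C,G,D] q_used=0 → run E
t=7: queue=[E,C,G,D] q_used=1 → run E
t=8: queue=[E,C,G,D] q_used=2 → run E
t=9: queue=[C,G,D,E] q_used=0 → run C
t=10: queue=[G,D,E] q_used=0 → run G
t=11: queue=[G,D,E] q_used=1 → run G
t=12: queue=[G,D,E] q_used=2 → run G
t=13: queue=[D,E,G] q_used=0 → run D
t=14: queue=[D,E,G] q_used=1 → run D
t=15: queue=[D,E,G] q_used=2 → run D
t=16: queue=[E,G,D] q_used=0 → run E
t=17: queue=[E,G,D] q_used=1 → run E
t=18: queue=[E,G,D] q_used=2 → run E
t=19: queue=[G,D,E] q_used=0 → run G
t=20: queue=[G,D,E] q_used=1 → run G
t=21: queue=[G,D,E] q_used=2 → run G
t=22: queue=[D,E] q_used=0 → run D
t=23: queue=[E] q_used=0 → run E
t=24: queue=[E] q_used=1 → run E
t=25: (idle)
t=26: (idle)
t=27: (idle)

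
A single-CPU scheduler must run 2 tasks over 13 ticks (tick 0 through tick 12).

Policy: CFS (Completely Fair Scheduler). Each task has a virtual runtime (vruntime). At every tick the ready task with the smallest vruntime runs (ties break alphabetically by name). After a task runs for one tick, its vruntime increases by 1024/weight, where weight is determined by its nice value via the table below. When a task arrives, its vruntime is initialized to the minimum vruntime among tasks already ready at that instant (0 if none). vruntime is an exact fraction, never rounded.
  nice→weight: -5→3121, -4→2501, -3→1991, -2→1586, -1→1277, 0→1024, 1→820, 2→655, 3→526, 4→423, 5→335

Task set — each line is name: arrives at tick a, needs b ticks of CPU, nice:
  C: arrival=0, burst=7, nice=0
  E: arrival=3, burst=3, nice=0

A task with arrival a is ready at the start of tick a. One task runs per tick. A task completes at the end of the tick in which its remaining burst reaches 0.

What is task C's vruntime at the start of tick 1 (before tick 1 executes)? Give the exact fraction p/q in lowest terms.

vruntime(C, start of tick 1) = 1/1

t=0: vr[C=0] → run C
t=1: vr[C=1] → run C
t=2: vr[C=2] → run C
t=3: vr[C=3 E=3] → run C
t=4: vr[C=4 E=3] → run E
t=5: vr[C=4 E=4] → run C
t=6: vr[C=5 E=4] → run E
t=7: vr[C=5 E=5] → run C
t=8: vr[C=6 E=5] → run E
t=9: vr[C=6] → run C
t=10: (idle)
t=11: (idle)
t=12: (idle)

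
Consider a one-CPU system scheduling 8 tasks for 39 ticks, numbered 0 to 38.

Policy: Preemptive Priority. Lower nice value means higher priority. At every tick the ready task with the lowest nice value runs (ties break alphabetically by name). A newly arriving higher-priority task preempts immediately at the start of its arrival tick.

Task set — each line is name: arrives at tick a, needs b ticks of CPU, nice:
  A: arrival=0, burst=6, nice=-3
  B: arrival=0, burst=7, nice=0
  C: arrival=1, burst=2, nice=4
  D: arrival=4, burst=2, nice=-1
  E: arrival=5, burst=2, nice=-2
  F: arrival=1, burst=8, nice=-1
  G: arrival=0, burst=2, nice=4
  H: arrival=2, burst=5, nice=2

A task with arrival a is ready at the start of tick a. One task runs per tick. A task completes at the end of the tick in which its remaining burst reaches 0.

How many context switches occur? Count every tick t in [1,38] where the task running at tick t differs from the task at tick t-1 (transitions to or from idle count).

context switches = 8

t=0: ready={A,B,G} → run A
t=1: ready={A,B,C,F,G} → run A
t=2: ready={A,B,C,F,G,H} → run A
t=3: ready={A,B,C,F,G,H} → run A
t=4: ready={A,B,C,D,F,G,H} → run A
t=5: ready={A,B,C,D,E,F,G,H} → run A
t=6: ready={B,C,D,E,F,G,H} → run E
t=7: ready={B,C,D,E,F,G,H} → run E
t=8: ready={B,C,D,F,G,H} → run D
t=9: ready={B,C,D,F,G,H} → run D
t=10: ready={B,C,F,G,H} → run F
t=11: ready={B,C,F,G,H} → run F
t=12: ready={B,C,F,G,H} → run F
t=13: ready={B,C,F,G,H} → run F
t=14: ready={B,C,F,G,H} → run F
t=15: ready={B,C,F,G,H} → run F
t=16: ready={B,C,F,G,H} → run F
t=17: ready={B,C,F,G,H} → run F
t=18: ready={B,C,G,H} → run B
t=19: ready={B,C,G,H} → run B
t=20: ready={B,C,G,H} → run B
t=21: ready={B,C,G,H} → run B
t=22: ready={B,C,G,H} → run B
t=23: ready={B,C,G,H} → run B
t=24: ready={B,C,G,H} → run B
t=25: ready={C,G,H} → run H
t=26: ready={C,G,H} → run H
t=27: ready={C,G,H} → run H
t=28: ready={C,G,H} → run H
t=29: ready={C,G,H} → run H
t=30: ready={C,G} → run C
t=31: ready={C,G} → run C
t=32: ready={G} → run G
t=33: ready={G} → run G
t=34: (idle)
t=35: (idle)
t=36: (idle)
t=37: (idle)
t=38: (idle)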